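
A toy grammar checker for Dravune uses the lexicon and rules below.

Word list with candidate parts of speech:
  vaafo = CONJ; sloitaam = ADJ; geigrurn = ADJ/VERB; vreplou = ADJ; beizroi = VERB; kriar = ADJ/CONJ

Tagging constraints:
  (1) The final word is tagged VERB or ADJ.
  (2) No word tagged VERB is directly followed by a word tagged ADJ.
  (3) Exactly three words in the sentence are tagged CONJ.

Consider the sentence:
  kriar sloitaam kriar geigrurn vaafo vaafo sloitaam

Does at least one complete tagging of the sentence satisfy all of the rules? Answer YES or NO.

Candidates per position — 1:kriar {ADJ,CONJ}; 2:sloitaam {ADJ}; 3:kriar {ADJ,CONJ}; 4:geigrurn {ADJ,VERB}; 5:vaafo {CONJ}; 6:vaafo {CONJ}; 7:sloitaam {ADJ}.
One satisfying assignment: CONJ ADJ ADJ ADJ CONJ CONJ ADJ.
Verifying each rule — rule 1 ✓; rule 2 ✓; rule 3 ✓.

YES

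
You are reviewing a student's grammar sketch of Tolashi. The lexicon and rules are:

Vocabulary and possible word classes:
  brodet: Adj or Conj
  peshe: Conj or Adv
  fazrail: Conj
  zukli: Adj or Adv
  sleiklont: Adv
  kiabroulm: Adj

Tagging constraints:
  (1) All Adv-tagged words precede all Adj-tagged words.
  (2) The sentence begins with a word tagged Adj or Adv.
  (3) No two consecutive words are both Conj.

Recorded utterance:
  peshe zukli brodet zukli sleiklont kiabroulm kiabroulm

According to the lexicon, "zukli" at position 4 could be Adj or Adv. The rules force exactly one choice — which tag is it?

Candidates per position — 1:peshe {Conj,Adv}; 2:zukli {Adj,Adv}; 3:brodet {Adj,Conj}; 4:zukli {Adj,Adv}; 5:sleiklont {Adv}; 6:kiabroulm {Adj}; 7:kiabroulm {Adj}.
Position 1: tagging it Conj would leave rule 2 unsatisfiable, so it must be Adv.
Position 2: tagging it Adj would leave rule 1 unsatisfiable, so it must be Adv.
Position 3: tagging it Adj would leave rule 1 unsatisfiable, so it must be Conj.
Position 4: tagging it Adj would leave rule 1 unsatisfiable, so it must be Adv.
The only consistent sequence is: Adv Adv Conj Adv Adv Adj Adj.
Rule-by-rule: rule 1 satisfied; rule 2 satisfied; rule 3 satisfied.

Adv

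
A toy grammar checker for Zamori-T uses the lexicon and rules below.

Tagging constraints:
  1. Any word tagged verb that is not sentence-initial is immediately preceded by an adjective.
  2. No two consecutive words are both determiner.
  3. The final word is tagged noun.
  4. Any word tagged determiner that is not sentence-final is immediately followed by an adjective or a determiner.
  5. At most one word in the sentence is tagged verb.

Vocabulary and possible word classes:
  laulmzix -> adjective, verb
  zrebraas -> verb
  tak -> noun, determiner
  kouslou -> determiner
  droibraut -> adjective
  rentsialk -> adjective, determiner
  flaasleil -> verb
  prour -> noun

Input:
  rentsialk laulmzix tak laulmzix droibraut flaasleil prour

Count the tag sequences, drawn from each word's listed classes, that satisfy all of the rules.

Candidates per position — 1:rentsialk {adjective,determiner}; 2:laulmzix {adjective,verb}; 3:tak {noun,determiner}; 4:laulmzix {adjective,verb}; 5:droibraut {adjective}; 6:flaasleil {verb}; 7:prour {noun}.
There are 16 candidate sequences in total.
The sequences that satisfy every rule: adjective adjective noun adjective adjective verb noun; adjective adjective determiner adjective adjective verb noun; determiner adjective noun adjective adjective verb noun; determiner adjective determiner adjective adjective verb noun.
Count = 4.

4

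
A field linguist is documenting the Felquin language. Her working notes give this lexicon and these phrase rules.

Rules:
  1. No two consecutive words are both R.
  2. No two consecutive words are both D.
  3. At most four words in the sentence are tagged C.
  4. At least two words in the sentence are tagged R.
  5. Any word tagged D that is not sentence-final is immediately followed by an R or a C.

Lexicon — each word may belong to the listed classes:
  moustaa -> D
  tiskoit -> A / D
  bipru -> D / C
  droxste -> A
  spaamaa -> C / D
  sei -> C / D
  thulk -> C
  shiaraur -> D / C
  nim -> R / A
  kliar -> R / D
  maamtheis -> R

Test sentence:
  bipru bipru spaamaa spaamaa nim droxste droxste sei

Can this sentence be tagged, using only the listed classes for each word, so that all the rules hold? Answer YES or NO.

NO

Candidates per position — 1:bipru {D,C}; 2:bipru {D,C}; 3:spaamaa {C,D}; 4:spaamaa {C,D}; 5:nim {R,A}; 6:droxste {A}; 7:droxste {A}; 8:sei {C,D}.
Rule 4 cannot be satisfied by any choice of tags from the lexicon.
So there is no consistent tagging.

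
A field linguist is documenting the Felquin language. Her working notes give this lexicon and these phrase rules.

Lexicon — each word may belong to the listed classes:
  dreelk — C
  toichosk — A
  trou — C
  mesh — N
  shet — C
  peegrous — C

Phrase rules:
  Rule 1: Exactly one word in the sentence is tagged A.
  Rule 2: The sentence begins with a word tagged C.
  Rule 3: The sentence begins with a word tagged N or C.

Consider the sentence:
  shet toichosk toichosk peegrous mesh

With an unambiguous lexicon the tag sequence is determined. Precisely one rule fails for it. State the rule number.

1

Fixed tagging: C A A C N.
Checking each rule: R1 fails, R2 ok, R3 ok.
Only rule 1 fails.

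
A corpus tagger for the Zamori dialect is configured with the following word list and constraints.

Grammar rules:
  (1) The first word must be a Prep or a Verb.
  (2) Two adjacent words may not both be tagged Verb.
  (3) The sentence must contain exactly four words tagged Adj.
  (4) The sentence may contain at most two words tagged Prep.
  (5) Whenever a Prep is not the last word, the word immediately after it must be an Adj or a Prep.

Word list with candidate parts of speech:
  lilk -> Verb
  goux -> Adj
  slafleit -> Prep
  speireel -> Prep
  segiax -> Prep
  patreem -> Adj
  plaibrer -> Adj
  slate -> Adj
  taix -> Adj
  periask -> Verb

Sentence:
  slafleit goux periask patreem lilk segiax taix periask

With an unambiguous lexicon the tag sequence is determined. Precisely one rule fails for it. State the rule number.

3

Fixed tagging: Prep Adj Verb Adj Verb Prep Adj Verb.
Checking each rule: R1 holds, R2 holds, R3 violated, R4 holds, R5 holds.
Only rule 3 fails.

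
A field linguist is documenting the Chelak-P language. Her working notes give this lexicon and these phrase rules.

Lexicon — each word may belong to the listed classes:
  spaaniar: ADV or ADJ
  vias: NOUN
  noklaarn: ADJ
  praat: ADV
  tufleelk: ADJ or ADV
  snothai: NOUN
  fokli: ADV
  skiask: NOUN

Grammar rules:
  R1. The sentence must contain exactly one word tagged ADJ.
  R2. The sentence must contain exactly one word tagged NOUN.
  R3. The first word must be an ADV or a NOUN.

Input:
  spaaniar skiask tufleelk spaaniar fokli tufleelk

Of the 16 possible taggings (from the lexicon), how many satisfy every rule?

Candidates per position — 1:spaaniar {ADV,ADJ}; 2:skiask {NOUN}; 3:tufleelk {ADJ,ADV}; 4:spaaniar {ADV,ADJ}; 5:fokli {ADV}; 6:tufleelk {ADJ,ADV}.
There are 16 candidate sequences in total.
The sequences that satisfy every rule: ADV NOUN ADJ ADV ADV ADV; ADV NOUN ADV ADV ADV ADJ; ADV NOUN ADV ADJ ADV ADV.
Count = 3.

3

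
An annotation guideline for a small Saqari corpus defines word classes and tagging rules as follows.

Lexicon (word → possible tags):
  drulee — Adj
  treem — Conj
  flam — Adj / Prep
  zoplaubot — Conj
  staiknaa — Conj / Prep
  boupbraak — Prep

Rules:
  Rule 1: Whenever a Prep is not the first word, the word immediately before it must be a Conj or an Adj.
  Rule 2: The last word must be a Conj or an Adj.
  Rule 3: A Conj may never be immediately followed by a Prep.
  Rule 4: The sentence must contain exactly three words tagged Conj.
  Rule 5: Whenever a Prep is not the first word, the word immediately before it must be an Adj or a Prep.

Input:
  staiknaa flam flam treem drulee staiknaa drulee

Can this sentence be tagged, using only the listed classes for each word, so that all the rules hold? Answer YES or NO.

Candidates per position — 1:staiknaa {Conj,Prep}; 2:flam {Adj,Prep}; 3:flam {Adj,Prep}; 4:treem {Conj}; 5:drulee {Adj}; 6:staiknaa {Conj,Prep}; 7:drulee {Adj}.
One satisfying assignment: Conj Adj Adj Conj Adj Conj Adj.
Checking: rule 1 ✓; rule 2 ✓; rule 3 ✓; rule 4 ✓; rule 5 ✓.

YES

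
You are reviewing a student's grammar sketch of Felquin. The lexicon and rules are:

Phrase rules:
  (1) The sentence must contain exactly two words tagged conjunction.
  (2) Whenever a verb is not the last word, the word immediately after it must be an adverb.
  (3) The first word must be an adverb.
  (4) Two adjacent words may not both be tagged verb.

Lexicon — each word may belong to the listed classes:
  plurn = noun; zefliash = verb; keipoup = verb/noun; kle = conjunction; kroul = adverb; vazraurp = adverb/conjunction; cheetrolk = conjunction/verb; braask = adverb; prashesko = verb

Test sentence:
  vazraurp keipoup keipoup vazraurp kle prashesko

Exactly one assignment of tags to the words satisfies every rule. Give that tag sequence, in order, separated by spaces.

Candidates per position — 1:vazraurp {adverb,conjunction}; 2:keipoup {verb,noun}; 3:keipoup {verb,noun}; 4:vazraurp {adverb,conjunction}; 5:kle {conjunction}; 6:prashesko {verb}.
Word 1 cannot be conjunction — rule 3 would then fail for every completion. It is adverb.
Word 2 cannot be verb — rule 2 would then fail for every completion. It is noun.
Word 4 cannot be adverb — rule 1 would then fail for every completion. It is conjunction.
Word 3 cannot be verb — rule 2 would then fail for every completion. It is noun.
The only consistent sequence is: adverb noun noun conjunction conjunction verb.
Check: rule 1 satisfied; rule 2 satisfied; rule 3 satisfied; rule 4 satisfied.

adverb noun noun conjunction conjunction verb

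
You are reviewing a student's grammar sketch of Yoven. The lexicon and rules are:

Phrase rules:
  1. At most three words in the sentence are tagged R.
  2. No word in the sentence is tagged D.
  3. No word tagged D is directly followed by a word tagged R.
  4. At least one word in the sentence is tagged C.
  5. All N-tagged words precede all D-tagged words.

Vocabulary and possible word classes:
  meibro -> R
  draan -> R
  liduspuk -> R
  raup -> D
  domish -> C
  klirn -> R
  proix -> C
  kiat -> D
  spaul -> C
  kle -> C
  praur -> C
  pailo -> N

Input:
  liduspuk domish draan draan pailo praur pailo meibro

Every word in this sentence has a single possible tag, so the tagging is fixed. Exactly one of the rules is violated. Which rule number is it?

Fixed tagging: R C R R N C N R.
Rule check: R1 fail, R2 pass, R3 pass, R4 pass, R5 pass.
Only rule 1 fails.

1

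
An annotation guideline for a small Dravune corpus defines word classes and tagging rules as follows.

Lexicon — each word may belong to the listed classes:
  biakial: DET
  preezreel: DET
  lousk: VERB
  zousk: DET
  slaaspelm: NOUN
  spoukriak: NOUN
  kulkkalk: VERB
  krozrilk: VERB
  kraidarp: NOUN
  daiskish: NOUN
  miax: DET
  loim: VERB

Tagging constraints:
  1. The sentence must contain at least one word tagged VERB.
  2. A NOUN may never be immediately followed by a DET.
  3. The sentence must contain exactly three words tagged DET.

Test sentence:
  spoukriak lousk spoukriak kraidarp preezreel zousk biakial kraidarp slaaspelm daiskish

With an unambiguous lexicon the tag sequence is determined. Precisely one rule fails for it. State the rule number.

2

Fixed tagging: NOUN VERB NOUN NOUN DET DET DET NOUN NOUN NOUN.
Rule check: R1 ok, R2 fails, R3 ok.
Only rule 2 fails.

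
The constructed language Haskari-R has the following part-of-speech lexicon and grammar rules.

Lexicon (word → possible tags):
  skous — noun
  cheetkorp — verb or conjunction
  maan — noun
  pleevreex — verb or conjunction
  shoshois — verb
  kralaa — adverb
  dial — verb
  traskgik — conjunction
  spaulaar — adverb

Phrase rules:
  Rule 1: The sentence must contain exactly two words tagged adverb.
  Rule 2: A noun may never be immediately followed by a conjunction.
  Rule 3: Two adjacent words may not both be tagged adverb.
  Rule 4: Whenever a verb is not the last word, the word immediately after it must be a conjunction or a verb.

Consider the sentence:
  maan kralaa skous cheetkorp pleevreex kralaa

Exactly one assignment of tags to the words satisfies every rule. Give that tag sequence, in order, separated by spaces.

Candidates per position — 1:maan {noun}; 2:kralaa {adverb}; 3:skous {noun}; 4:cheetkorp {verb,conjunction}; 5:pleevreex {verb,conjunction}; 6:kralaa {adverb}.
If word 4 were conjunction, no tagging could satisfy rule 2; so word 4 is verb.
If word 5 were verb, no tagging could satisfy rule 4; so word 5 is conjunction.
So the tagging must be: noun adverb noun verb conjunction adverb.
Rule-by-rule: rule 1 holds; rule 2 holds; rule 3 holds; rule 4 holds.

noun adverb noun verb conjunction adverb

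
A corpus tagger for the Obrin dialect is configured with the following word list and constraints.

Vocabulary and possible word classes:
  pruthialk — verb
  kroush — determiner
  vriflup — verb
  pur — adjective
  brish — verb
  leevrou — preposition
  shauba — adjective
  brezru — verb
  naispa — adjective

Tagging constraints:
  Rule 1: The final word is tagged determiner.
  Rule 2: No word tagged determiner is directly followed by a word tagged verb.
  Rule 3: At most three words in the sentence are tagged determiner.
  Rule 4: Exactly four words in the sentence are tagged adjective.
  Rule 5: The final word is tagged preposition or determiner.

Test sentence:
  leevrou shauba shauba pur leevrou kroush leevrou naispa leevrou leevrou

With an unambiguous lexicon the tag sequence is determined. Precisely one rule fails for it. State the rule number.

1

Fixed tagging: preposition adjective adjective adjective preposition determiner preposition adjective preposition preposition.
Rule check: R1 ✗, R2 ✓, R3 ✓, R4 ✓, R5 ✓.
Only rule 1 fails.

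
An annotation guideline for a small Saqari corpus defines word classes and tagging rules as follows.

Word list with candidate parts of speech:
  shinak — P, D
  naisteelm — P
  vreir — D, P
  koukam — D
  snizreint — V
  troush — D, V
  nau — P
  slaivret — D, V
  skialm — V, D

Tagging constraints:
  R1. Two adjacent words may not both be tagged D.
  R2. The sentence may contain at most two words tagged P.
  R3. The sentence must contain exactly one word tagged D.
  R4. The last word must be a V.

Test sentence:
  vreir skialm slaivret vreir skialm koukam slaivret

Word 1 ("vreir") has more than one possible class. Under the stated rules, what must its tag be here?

P

Candidates per position — 1:vreir {D,P}; 2:skialm {V,D}; 3:slaivret {D,V}; 4:vreir {D,P}; 5:skialm {V,D}; 6:koukam {D}; 7:slaivret {D,V}.
At position 1, choosing D makes rule 3 impossible to satisfy; hence P.
At position 2, choosing D makes rule 3 impossible to satisfy; hence V.
At position 3, choosing D makes rule 3 impossible to satisfy; hence V.
At position 4, choosing D makes rule 3 impossible to satisfy; hence P.
At position 5, choosing D makes rule 1 impossible to satisfy; hence V.
At position 7, choosing D makes rule 1 impossible to satisfy; hence V.
The unique satisfying tagging is: P V V P V D V.
Checking: rule 1 ok; rule 2 ok; rule 3 ok; rule 4 ok.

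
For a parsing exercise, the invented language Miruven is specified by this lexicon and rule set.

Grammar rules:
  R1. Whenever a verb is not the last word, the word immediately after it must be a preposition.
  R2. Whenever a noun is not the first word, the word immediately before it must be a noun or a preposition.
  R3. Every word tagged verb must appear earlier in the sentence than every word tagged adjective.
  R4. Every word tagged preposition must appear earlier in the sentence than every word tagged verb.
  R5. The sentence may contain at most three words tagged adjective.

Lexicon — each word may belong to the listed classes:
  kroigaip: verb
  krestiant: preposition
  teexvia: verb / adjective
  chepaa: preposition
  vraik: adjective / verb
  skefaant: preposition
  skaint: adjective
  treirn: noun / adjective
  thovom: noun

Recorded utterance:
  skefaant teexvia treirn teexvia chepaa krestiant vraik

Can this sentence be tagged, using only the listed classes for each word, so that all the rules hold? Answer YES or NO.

Candidates per position — 1:skefaant {preposition}; 2:teexvia {verb,adjective}; 3:treirn {noun,adjective}; 4:teexvia {verb,adjective}; 5:chepaa {preposition}; 6:krestiant {preposition}; 7:vraik {adjective,verb}.
Every candidate sequence violates at least one rule; no consistent tagging exists.

NO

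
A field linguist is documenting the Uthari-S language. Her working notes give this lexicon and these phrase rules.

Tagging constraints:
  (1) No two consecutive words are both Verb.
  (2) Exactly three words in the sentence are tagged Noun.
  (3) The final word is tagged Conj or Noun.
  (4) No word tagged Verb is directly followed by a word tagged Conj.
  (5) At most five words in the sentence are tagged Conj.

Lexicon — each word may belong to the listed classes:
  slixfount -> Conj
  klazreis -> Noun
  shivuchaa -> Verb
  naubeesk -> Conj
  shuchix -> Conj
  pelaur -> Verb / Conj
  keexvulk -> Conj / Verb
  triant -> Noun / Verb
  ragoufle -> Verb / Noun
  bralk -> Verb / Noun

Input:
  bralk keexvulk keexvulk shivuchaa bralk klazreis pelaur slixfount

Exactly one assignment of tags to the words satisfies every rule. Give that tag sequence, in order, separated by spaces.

Noun Conj Conj Verb Noun Noun Conj Conj

Candidates per position — 1:bralk {Verb,Noun}; 2:keexvulk {Conj,Verb}; 3:keexvulk {Conj,Verb}; 4:shivuchaa {Verb}; 5:bralk {Verb,Noun}; 6:klazreis {Noun}; 7:pelaur {Verb,Conj}; 8:slixfount {Conj}.
Position 1: tagging it Verb would leave rule 2 unsatisfiable, so it must be Noun.
Position 3: tagging it Verb would leave rule 1 unsatisfiable, so it must be Conj.
Position 5: tagging it Verb would leave rule 1 unsatisfiable, so it must be Noun.
Position 7: tagging it Verb would leave rule 4 unsatisfiable, so it must be Conj.
Position 2: tagging it Verb would leave rule 4 unsatisfiable, so it must be Conj.
The only consistent sequence is: Noun Conj Conj Verb Noun Noun Conj Conj.
Checking: rule 1 ✓; rule 2 ✓; rule 3 ✓; rule 4 ✓; rule 5 ✓.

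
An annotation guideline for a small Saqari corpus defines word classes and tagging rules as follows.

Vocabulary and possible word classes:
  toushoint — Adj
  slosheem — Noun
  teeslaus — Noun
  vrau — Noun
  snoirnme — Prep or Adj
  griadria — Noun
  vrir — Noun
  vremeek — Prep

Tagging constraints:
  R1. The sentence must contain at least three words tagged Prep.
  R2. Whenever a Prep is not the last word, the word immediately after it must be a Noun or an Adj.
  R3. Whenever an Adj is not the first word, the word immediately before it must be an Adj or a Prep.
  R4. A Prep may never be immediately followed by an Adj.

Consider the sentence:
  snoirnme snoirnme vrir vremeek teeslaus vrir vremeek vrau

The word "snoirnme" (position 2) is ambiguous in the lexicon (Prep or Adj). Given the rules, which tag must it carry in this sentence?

Candidates per position — 1:snoirnme {Prep,Adj}; 2:snoirnme {Prep,Adj}; 3:vrir {Noun}; 4:vremeek {Prep}; 5:teeslaus {Noun}; 6:vrir {Noun}; 7:vremeek {Prep}; 8:vrau {Noun}.
Position 2: the remaining choice is settled jointly with positions 1 — only Prep at position 2 is part of a tagging that satisfies every rule.
The only consistent sequence is: Adj Prep Noun Prep Noun Noun Prep Noun.
Verifying each rule — rule 1 satisfied; rule 2 satisfied; rule 3 satisfied; rule 4 satisfied.

Prep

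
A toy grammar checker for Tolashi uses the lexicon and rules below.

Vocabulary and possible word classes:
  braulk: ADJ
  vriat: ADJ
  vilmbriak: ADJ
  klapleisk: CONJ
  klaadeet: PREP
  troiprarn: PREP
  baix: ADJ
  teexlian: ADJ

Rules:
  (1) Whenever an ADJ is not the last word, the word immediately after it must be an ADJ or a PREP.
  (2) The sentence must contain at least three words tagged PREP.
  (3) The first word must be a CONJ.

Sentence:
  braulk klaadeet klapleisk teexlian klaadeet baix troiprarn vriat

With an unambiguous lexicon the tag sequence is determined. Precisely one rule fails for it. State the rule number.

3

Fixed tagging: ADJ PREP CONJ ADJ PREP ADJ PREP ADJ.
Rule check: R1 ✓, R2 ✓, R3 ✗.
Only rule 3 fails.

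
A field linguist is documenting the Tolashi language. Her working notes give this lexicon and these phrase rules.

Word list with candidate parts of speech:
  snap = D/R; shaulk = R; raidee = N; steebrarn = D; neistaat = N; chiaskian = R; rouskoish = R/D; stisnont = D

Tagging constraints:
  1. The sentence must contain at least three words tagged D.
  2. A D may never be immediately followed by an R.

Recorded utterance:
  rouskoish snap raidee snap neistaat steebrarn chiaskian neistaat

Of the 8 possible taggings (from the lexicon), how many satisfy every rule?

Candidates per position — 1:rouskoish {R,D}; 2:snap {D,R}; 3:raidee {N}; 4:snap {D,R}; 5:neistaat {N}; 6:steebrarn {D}; 7:chiaskian {R}; 8:neistaat {N}.
There are 8 candidate sequences in total.
Rule 2 cannot be satisfied by any choice of tags from the lexicon.
So there is no consistent tagging.
Count = 0.

0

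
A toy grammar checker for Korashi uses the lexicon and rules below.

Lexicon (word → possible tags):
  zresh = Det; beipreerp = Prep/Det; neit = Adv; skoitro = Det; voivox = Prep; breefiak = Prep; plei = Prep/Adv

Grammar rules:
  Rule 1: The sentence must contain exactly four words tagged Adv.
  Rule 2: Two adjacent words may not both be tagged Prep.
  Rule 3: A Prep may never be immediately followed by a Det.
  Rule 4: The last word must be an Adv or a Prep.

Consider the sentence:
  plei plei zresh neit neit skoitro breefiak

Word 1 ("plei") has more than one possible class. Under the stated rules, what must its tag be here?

Candidates per position — 1:plei {Prep,Adv}; 2:plei {Prep,Adv}; 3:zresh {Det}; 4:neit {Adv}; 5:neit {Adv}; 6:skoitro {Det}; 7:breefiak {Prep}.
Word 1 cannot be Prep — rule 1 would then fail for every completion. It is Adv.
Word 2 cannot be Prep — rule 1 would then fail for every completion. It is Adv.
The unique satisfying tagging is: Adv Adv Det Adv Adv Det Prep.
Check: rule 1 ✓; rule 2 ✓; rule 3 ✓; rule 4 ✓.

Adv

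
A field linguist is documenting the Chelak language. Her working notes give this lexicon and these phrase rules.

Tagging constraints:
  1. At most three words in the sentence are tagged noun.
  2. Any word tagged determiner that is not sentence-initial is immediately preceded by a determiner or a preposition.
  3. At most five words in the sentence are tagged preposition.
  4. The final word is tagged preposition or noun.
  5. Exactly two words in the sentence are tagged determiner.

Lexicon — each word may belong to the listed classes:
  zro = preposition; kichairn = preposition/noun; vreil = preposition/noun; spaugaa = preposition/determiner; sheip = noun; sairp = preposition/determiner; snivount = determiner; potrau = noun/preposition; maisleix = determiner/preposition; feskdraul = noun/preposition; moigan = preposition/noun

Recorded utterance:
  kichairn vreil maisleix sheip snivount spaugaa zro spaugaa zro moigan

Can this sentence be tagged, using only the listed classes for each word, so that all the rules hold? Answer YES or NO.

Candidates per position — 1:kichairn {preposition,noun}; 2:vreil {preposition,noun}; 3:maisleix {determiner,preposition}; 4:sheip {noun}; 5:snivount {determiner}; 6:spaugaa {preposition,determiner}; 7:zro {preposition}; 8:spaugaa {preposition,determiner}; 9:zro {preposition}; 10:moigan {preposition,noun}.
Rule 2 cannot be satisfied by any choice of tags from the lexicon.
So there is no consistent tagging.

NO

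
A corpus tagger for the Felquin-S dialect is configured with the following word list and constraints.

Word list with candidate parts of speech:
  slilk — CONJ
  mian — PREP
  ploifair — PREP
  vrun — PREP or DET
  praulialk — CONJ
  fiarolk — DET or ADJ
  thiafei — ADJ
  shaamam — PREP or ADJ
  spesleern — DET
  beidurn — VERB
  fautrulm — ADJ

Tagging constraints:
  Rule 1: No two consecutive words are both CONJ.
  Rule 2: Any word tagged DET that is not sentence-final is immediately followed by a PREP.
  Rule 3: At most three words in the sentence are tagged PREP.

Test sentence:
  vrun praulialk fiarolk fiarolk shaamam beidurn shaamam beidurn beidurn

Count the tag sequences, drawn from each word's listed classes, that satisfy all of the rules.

6

Candidates per position — 1:vrun {PREP,DET}; 2:praulialk {CONJ}; 3:fiarolk {DET,ADJ}; 4:fiarolk {DET,ADJ}; 5:shaamam {PREP,ADJ}; 6:beidurn {VERB}; 7:shaamam {PREP,ADJ}; 8:beidurn {VERB}; 9:beidurn {VERB}.
There are 32 candidate sequences in total.
Checking each against the rules leaves 6 sequences.
Count = 6.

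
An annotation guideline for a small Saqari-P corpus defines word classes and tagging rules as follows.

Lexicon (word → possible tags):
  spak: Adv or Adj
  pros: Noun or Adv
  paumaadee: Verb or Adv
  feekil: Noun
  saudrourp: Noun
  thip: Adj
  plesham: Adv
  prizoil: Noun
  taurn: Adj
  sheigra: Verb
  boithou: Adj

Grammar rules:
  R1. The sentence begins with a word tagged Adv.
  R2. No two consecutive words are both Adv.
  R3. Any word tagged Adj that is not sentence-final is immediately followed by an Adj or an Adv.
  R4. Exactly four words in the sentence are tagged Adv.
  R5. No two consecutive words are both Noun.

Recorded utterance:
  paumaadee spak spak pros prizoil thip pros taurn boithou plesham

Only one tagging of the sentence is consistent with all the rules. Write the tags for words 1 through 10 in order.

Adv Adj Adj Adv Noun Adj Adv Adj Adj Adv

Candidates per position — 1:paumaadee {Verb,Adv}; 2:spak {Adv,Adj}; 3:spak {Adv,Adj}; 4:pros {Noun,Adv}; 5:prizoil {Noun}; 6:thip {Adj}; 7:pros {Noun,Adv}; 8:taurn {Adj}; 9:boithou {Adj}; 10:plesham {Adv}.
Word 1 cannot be Verb — rule 1 would then fail for every completion. It is Adv.
Word 2 cannot be Adv — rule 2 would then fail for every completion. It is Adj.
Word 4 cannot be Noun — rule 5 would then fail for every completion. It is Adv.
Word 7 cannot be Noun — rule 3 would then fail for every completion. It is Adv.
Word 3 cannot be Adv — rule 2 would then fail for every completion. It is Adj.
The unique satisfying tagging is: Adv Adj Adj Adv Noun Adj Adv Adj Adj Adv.
Verifying each rule — rule 1 ✓; rule 2 ✓; rule 3 ✓; rule 4 ✓; rule 5 ✓.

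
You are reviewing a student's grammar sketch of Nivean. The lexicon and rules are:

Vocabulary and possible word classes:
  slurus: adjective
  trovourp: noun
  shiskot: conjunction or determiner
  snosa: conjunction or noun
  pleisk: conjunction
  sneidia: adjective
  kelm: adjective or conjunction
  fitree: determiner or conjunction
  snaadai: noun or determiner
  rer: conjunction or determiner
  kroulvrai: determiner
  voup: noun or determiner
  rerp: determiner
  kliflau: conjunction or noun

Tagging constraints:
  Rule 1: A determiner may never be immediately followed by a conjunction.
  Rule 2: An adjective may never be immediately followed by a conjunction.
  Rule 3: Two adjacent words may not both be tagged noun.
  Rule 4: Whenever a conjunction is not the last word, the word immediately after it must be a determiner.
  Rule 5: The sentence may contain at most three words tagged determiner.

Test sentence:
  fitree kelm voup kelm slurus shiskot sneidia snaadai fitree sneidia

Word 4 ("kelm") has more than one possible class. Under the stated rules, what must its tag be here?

Candidates per position — 1:fitree {determiner,conjunction}; 2:kelm {adjective,conjunction}; 3:voup {noun,determiner}; 4:kelm {adjective,conjunction}; 5:slurus {adjective}; 6:shiskot {conjunction,determiner}; 7:sneidia {adjective}; 8:snaadai {noun,determiner}; 9:fitree {determiner,conjunction}; 10:sneidia {adjective}.
Position 1: tagging it conjunction would leave rule 4 unsatisfiable, so it must be determiner.
Position 2: tagging it conjunction would leave rule 1 unsatisfiable, so it must be adjective.
Position 4: tagging it conjunction would leave rule 4 unsatisfiable, so it must be adjective.
Position 6: tagging it conjunction would leave rule 2 unsatisfiable, so it must be determiner.
Position 9: tagging it conjunction would leave rule 4 unsatisfiable, so it must be determiner.
Position 3: tagging it determiner would leave rule 5 unsatisfiable, so it must be noun.
Position 8: tagging it determiner would leave rule 5 unsatisfiable, so it must be noun.
So the tagging must be: determiner adjective noun adjective adjective determiner adjective noun determiner adjective.
Verifying each rule — rule 1 ok; rule 2 ok; rule 3 ok; rule 4 ok; rule 5 ok.

adjective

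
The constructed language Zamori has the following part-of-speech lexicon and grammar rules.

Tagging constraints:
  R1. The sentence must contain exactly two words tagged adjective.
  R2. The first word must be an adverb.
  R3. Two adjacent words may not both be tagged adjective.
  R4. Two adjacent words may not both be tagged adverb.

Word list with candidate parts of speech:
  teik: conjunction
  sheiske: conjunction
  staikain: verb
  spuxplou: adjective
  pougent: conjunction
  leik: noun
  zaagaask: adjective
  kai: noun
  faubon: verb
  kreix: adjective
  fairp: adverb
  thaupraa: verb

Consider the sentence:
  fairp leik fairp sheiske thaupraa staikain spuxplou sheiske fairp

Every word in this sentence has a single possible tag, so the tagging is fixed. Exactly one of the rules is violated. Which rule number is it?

1

Fixed tagging: adverb noun adverb conjunction verb verb adjective conjunction adverb.
Checking each rule: R1 ✗, R2 ✓, R3 ✓, R4 ✓.
Only rule 1 fails.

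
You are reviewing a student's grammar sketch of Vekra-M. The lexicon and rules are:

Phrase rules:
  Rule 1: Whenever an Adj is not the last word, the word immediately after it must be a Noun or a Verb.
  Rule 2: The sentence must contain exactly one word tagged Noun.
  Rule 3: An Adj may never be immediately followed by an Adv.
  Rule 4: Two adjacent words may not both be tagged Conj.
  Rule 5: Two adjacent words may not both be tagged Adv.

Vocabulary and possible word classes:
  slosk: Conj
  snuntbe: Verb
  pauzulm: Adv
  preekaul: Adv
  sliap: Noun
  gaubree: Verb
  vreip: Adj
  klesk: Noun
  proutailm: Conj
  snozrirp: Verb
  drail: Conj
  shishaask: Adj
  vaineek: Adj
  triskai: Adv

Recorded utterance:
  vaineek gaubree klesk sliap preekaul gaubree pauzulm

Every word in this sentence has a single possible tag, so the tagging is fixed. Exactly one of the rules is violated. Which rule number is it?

Fixed tagging: Adj Verb Noun Noun Adv Verb Adv.
Checking each rule: R1 ok, R2 fails, R3 ok, R4 ok, R5 ok.
Only rule 2 fails.

2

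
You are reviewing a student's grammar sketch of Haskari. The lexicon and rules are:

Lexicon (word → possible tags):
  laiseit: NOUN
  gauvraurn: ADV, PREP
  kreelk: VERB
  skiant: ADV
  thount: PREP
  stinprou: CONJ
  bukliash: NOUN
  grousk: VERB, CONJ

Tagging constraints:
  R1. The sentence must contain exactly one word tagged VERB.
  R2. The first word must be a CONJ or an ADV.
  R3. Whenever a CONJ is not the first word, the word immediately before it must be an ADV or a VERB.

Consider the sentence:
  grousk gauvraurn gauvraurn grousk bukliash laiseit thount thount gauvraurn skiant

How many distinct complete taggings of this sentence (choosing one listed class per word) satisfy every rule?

Candidates per position — 1:grousk {VERB,CONJ}; 2:gauvraurn {ADV,PREP}; 3:gauvraurn {ADV,PREP}; 4:grousk {VERB,CONJ}; 5:bukliash {NOUN}; 6:laiseit {NOUN}; 7:thount {PREP}; 8:thount {PREP}; 9:gauvraurn {ADV,PREP}; 10:skiant {ADV}.
There are 32 candidate sequences in total.
Checking each against the rules leaves 8 sequences.
Count = 8.

8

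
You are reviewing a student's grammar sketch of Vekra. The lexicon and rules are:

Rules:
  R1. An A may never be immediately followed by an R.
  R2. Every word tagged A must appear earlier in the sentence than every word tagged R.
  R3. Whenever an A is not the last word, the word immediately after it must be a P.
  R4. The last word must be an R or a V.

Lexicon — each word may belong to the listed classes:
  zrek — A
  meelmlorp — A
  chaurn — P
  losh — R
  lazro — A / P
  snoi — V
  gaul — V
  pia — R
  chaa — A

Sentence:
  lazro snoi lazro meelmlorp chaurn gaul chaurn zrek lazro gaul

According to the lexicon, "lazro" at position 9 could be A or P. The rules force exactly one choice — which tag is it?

Candidates per position — 1:lazro {A,P}; 2:snoi {V}; 3:lazro {A,P}; 4:meelmlorp {A}; 5:chaurn {P}; 6:gaul {V}; 7:chaurn {P}; 8:zrek {A}; 9:lazro {A,P}; 10:gaul {V}.
At position 1, choosing A makes rule 3 impossible to satisfy; hence P.
At position 3, choosing A makes rule 3 impossible to satisfy; hence P.
At position 9, choosing A makes rule 3 impossible to satisfy; hence P.
The only consistent sequence is: P V P A P V P A P V.
Rule-by-rule: rule 1 holds; rule 2 holds; rule 3 holds; rule 4 holds.

P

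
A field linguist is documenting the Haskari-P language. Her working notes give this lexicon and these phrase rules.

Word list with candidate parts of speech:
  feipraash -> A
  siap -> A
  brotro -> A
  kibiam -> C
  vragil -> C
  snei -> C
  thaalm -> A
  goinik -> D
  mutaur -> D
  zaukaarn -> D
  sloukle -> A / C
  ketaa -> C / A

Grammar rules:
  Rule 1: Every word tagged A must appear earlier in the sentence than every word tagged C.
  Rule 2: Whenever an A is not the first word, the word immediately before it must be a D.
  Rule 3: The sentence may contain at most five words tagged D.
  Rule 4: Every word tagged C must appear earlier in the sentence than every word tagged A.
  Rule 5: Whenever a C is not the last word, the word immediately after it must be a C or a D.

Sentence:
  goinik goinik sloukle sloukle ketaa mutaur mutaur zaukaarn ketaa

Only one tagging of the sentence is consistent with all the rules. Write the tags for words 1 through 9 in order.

D D C C C D D D C

Candidates per position — 1:goinik {D}; 2:goinik {D}; 3:sloukle {A,C}; 4:sloukle {A,C}; 5:ketaa {C,A}; 6:mutaur {D}; 7:mutaur {D}; 8:zaukaarn {D}; 9:ketaa {C,A}.
Word 4 cannot be A — rule 2 would then fail for every completion. It is C.
Word 5 cannot be A — rule 1 would then fail for every completion. It is C.
Word 9 cannot be A — rule 1 would then fail for every completion. It is C.
Word 3 cannot be A — rule 4 would then fail for every completion. It is C.
The unique satisfying tagging is: D D C C C D D D C.
Check: rule 1 ok; rule 2 ok; rule 3 ok; rule 4 ok; rule 5 ok.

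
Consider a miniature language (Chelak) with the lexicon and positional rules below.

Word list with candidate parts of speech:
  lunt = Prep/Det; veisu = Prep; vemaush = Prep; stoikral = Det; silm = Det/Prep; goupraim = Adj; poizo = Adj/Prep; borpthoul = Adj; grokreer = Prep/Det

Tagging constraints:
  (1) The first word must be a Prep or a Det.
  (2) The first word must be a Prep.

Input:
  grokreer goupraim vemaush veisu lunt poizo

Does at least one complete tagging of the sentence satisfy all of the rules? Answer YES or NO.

Candidates per position — 1:grokreer {Prep,Det}; 2:goupraim {Adj}; 3:vemaush {Prep}; 4:veisu {Prep}; 5:lunt {Prep,Det}; 6:poizo {Adj,Prep}.
One satisfying assignment: Prep Adj Prep Prep Prep Prep.
Checking: rule 1 holds; rule 2 holds.

YES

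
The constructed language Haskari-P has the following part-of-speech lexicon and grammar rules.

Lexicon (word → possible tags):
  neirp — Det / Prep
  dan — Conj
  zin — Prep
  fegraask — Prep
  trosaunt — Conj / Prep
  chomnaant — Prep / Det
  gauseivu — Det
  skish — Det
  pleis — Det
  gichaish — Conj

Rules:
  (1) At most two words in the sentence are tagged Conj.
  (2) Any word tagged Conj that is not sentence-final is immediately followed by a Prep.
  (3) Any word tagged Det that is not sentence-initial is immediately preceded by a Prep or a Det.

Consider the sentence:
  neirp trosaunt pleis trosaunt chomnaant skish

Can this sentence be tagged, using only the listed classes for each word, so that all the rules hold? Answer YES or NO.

Candidates per position — 1:neirp {Det,Prep}; 2:trosaunt {Conj,Prep}; 3:pleis {Det}; 4:trosaunt {Conj,Prep}; 5:chomnaant {Prep,Det}; 6:skish {Det}.
One satisfying assignment: Prep Prep Det Conj Prep Det.
Checking: rule 1 ok; rule 2 ok; rule 3 ok.

YES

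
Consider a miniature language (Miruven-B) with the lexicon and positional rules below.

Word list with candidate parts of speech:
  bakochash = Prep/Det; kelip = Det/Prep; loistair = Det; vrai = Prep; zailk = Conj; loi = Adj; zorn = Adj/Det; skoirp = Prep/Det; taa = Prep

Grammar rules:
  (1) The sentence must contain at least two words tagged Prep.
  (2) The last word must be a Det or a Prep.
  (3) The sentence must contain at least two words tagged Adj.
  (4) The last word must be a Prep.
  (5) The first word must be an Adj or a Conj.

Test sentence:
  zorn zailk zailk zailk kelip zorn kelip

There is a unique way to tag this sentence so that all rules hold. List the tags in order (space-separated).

Candidates per position — 1:zorn {Adj,Det}; 2:zailk {Conj}; 3:zailk {Conj}; 4:zailk {Conj}; 5:kelip {Det,Prep}; 6:zorn {Adj,Det}; 7:kelip {Det,Prep}.
At position 1, choosing Det makes rule 3 impossible to satisfy; hence Adj.
At position 5, choosing Det makes rule 1 impossible to satisfy; hence Prep.
At position 6, choosing Det makes rule 3 impossible to satisfy; hence Adj.
At position 7, choosing Det makes rule 1 impossible to satisfy; hence Prep.
The unique satisfying tagging is: Adj Conj Conj Conj Prep Adj Prep.
Check: rule 1 ok; rule 2 ok; rule 3 ok; rule 4 ok; rule 5 ok.

Adj Conj Conj Conj Prep Adj Prep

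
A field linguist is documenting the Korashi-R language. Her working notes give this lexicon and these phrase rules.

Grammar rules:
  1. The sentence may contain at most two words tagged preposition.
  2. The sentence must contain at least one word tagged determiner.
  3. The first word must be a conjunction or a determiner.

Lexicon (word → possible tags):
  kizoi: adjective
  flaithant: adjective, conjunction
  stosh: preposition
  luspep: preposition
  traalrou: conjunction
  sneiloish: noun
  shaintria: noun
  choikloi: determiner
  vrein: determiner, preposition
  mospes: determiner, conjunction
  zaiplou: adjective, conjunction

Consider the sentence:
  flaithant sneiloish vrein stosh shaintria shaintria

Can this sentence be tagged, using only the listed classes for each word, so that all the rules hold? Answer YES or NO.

Candidates per position — 1:flaithant {adjective,conjunction}; 2:sneiloish {noun}; 3:vrein {determiner,preposition}; 4:stosh {preposition}; 5:shaintria {noun}; 6:shaintria {noun}.
One satisfying assignment: conjunction noun determiner preposition noun noun.
Verifying each rule — rule 1 ok; rule 2 ok; rule 3 ok.

YES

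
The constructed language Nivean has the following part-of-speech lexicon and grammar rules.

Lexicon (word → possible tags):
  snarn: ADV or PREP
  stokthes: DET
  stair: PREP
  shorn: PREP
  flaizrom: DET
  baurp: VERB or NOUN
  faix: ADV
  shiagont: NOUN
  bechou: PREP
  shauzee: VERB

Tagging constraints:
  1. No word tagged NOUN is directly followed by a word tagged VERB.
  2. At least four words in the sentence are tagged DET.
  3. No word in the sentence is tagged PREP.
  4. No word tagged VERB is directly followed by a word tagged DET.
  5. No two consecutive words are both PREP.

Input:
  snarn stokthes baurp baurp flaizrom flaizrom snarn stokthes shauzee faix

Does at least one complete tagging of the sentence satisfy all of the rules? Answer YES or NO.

Candidates per position — 1:snarn {ADV,PREP}; 2:stokthes {DET}; 3:baurp {VERB,NOUN}; 4:baurp {VERB,NOUN}; 5:flaizrom {DET}; 6:flaizrom {DET}; 7:snarn {ADV,PREP}; 8:stokthes {DET}; 9:shauzee {VERB}; 10:faix {ADV}.
One satisfying assignment: ADV DET NOUN NOUN DET DET ADV DET VERB ADV.
Verifying each rule — rule 1 ok; rule 2 ok; rule 3 ok; rule 4 ok; rule 5 ok.

YES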